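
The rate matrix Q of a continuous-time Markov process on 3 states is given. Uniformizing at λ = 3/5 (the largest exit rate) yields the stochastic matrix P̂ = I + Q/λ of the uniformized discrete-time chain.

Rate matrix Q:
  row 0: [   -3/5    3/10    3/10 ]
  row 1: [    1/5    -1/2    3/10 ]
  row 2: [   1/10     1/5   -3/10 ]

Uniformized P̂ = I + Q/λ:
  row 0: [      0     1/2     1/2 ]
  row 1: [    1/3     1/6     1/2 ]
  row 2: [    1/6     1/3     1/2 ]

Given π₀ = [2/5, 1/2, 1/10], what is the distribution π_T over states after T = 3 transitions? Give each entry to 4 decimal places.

t=0: π = [0.4000, 0.5000, 0.1000]
t=1: π = [0.1833, 0.3167, 0.5000]
t=2: π = [0.1889, 0.3111, 0.5000]
t=3: π = [0.1870, 0.3130, 0.5000]

π = [0.1870, 0.3130, 0.5000]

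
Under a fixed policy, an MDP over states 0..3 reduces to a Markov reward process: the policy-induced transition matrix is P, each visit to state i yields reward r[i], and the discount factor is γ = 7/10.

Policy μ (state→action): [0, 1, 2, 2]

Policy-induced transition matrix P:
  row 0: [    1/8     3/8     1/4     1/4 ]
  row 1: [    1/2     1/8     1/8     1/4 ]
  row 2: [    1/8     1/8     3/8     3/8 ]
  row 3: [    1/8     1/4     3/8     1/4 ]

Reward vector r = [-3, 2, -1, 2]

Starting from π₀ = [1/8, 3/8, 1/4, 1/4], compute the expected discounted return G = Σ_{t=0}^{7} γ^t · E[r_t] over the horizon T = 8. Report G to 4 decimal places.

G = 0.6835

t=0: π = [0.1250, 0.3750, 0.2500, 0.2500], E[r] = 0.6250, γ^t·E[r] = 0.625000, running G = 0.625000
t=1: π = [0.2656, 0.1875, 0.2656, 0.2813], E[r] = -0.1250, γ^t·E[r] = -0.087500, running G = 0.537500
t=2: π = [0.1953, 0.2266, 0.2949, 0.2832], E[r] = 0.1387, γ^t·E[r] = 0.067949, running G = 0.605449
t=3: π = [0.2100, 0.2092, 0.2939, 0.2869], E[r] = 0.0684, γ^t·E[r] = 0.023447, running G = 0.628896
t=4: π = [0.2035, 0.2133, 0.2964, 0.2867], E[r] = 0.0934, γ^t·E[r] = 0.022414, running G = 0.651311
t=5: π = [0.2050, 0.2117, 0.2962, 0.2871], E[r] = 0.0863, γ^t·E[r] = 0.014501, running G = 0.665812
t=6: π = [0.2044, 0.2121, 0.2964, 0.2870], E[r] = 0.0887, γ^t·E[r] = 0.010436, running G = 0.676248
t=7: π = [0.2046, 0.2120, 0.2964, 0.2871], E[r] = 0.0880, γ^t·E[r] = 0.007247, running G = 0.683495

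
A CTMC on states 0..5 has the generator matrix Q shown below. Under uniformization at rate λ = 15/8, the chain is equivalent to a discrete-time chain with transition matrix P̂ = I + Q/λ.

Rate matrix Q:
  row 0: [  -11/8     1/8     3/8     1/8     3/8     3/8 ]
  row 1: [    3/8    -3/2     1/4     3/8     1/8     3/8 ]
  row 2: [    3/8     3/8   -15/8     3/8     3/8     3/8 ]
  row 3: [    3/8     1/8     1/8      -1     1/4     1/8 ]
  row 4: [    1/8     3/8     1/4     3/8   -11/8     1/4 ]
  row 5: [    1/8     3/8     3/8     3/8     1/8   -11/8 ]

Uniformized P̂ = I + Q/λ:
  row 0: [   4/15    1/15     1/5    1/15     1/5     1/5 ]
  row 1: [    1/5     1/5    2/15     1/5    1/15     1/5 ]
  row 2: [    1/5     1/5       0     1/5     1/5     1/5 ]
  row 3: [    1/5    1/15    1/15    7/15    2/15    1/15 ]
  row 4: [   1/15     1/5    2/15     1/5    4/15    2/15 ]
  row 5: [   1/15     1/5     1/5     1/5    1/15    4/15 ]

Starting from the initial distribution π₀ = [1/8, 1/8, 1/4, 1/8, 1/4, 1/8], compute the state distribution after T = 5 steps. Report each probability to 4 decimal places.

π = [0.1684, 0.1453, 0.1232, 0.2421, 0.1521, 0.1689]

t=0: π = [0.1250, 0.1250, 0.2500, 0.1250, 0.2500, 0.1250]
t=1: π = [0.1583, 0.1667, 0.1083, 0.2167, 0.1750, 0.1750]
t=2: π = [0.1639, 0.1500, 0.1267, 0.2367, 0.1517, 0.1711]
t=3: π = [0.1679, 0.1466, 0.1230, 0.2413, 0.1515, 0.1697]
t=4: π = [0.1684, 0.1454, 0.1234, 0.2420, 0.1518, 0.1690]
t=5: π = [0.1684, 0.1453, 0.1232, 0.2421, 0.1521, 0.1689]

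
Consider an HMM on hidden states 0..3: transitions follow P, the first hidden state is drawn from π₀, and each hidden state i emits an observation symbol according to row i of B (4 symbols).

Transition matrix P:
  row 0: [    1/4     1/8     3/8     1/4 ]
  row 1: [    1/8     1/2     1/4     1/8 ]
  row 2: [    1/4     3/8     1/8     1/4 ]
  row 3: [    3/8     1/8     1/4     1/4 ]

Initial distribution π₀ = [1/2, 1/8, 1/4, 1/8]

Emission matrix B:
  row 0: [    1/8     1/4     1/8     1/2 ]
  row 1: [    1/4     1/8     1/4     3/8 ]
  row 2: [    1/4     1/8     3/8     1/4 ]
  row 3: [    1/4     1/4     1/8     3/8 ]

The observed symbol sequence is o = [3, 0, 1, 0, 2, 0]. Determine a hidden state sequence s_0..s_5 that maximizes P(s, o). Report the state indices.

path = [0, 2, 1, 1, 1, 1]

t=0: δ = [2.500e-01, 4.688e-02, 6.250e-02, 4.688e-02]  (obs o_0=3)
t=1: δ = [7.812e-03, 7.812e-03, 2.344e-02, 1.562e-02]  ψ = [0, 0, 0, 0]  (obs o_1=0)
t=2: δ = [1.465e-03, 1.099e-03, 4.883e-04, 1.465e-03]  ψ = [2, 2, 3, 2]  (obs o_2=1)
t=3: δ = [6.866e-05, 1.373e-04, 1.373e-04, 9.155e-05]  ψ = [3, 1, 0, 0]  (obs o_3=0)
t=4: δ = [4.292e-06, 1.717e-05, 1.287e-05, 4.292e-06]  ψ = [2, 1, 1, 2]  (obs o_4=2)
t=5: δ = [4.023e-07, 2.146e-06, 1.073e-06, 8.047e-07]  ψ = [2, 1, 1, 2]  (obs o_5=0)
backtrack: best end state = 1; path = [0, 2, 1, 1, 1, 1]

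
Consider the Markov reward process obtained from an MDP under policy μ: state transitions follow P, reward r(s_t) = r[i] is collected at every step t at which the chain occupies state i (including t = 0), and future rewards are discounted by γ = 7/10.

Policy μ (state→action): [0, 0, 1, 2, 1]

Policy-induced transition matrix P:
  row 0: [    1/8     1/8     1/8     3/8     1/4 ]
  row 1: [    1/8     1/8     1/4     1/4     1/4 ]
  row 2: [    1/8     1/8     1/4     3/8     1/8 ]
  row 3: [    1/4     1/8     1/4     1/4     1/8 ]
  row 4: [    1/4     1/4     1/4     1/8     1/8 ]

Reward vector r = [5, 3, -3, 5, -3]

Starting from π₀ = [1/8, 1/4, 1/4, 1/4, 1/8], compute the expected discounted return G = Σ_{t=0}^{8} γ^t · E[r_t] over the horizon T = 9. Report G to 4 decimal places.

G = 4.8722

t=0: π = [0.1250, 0.2500, 0.2500, 0.2500, 0.1250], E[r] = 1.5000, γ^t·E[r] = 1.500000, running G = 1.500000
t=1: π = [0.1719, 0.1406, 0.2344, 0.2813, 0.1719], E[r] = 1.4688, γ^t·E[r] = 1.028125, running G = 2.528125
t=2: π = [0.1816, 0.1465, 0.2285, 0.2793, 0.1641], E[r] = 1.5664, γ^t·E[r] = 0.767539, running G = 3.295664
t=3: π = [0.1804, 0.1455, 0.2273, 0.2808, 0.1660], E[r] = 1.5625, γ^t·E[r] = 0.535938, running G = 3.831602
t=4: π = [0.1808, 0.1458, 0.2274, 0.2802, 0.1657], E[r] = 1.5630, γ^t·E[r] = 0.375273, running G = 4.206875
t=5: π = [0.1807, 0.1457, 0.2274, 0.2803, 0.1658], E[r] = 1.5628, γ^t·E[r] = 0.262662, running G = 4.469537
t=6: π = [0.1808, 0.1457, 0.2274, 0.2803, 0.1658], E[r] = 1.5628, γ^t·E[r] = 0.183865, running G = 4.653402
t=7: π = [0.1808, 0.1457, 0.2274, 0.2803, 0.1658], E[r] = 1.5628, γ^t·E[r] = 0.128705, running G = 4.782107
t=8: π = [0.1808, 0.1457, 0.2274, 0.2803, 0.1658], E[r] = 1.5628, γ^t·E[r] = 0.090094, running G = 4.872200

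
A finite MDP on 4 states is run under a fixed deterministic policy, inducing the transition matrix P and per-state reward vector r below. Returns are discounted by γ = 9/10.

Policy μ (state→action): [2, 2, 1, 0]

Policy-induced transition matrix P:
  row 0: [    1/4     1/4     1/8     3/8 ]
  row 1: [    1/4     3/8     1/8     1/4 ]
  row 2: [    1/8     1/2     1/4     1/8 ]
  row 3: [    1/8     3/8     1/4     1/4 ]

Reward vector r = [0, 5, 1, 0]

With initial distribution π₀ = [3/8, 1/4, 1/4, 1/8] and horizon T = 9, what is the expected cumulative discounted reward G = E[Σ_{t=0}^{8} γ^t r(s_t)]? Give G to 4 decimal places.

G = 11.9004

t=0: π = [0.3750, 0.2500, 0.2500, 0.1250], E[r] = 1.5000, γ^t·E[r] = 1.500000, running G = 1.500000
t=1: π = [0.2031, 0.3594, 0.1719, 0.2656], E[r] = 1.9688, γ^t·E[r] = 1.771875, running G = 3.271875
t=2: π = [0.1953, 0.3711, 0.1797, 0.2539], E[r] = 2.0352, γ^t·E[r] = 1.648477, running G = 4.920352
t=3: π = [0.1958, 0.3730, 0.1792, 0.2520], E[r] = 2.0444, γ^t·E[r] = 1.490392, running G = 6.410744
t=4: π = [0.1961, 0.3729, 0.1789, 0.2521], E[r] = 2.0435, γ^t·E[r] = 1.340752, running G = 7.751496
t=5: π = [0.1961, 0.3728, 0.1789, 0.2522], E[r] = 2.0431, γ^t·E[r] = 1.206438, running G = 8.957934
t=6: π = [0.1961, 0.3728, 0.1789, 0.2522], E[r] = 2.0431, γ^t·E[r] = 1.085783, running G = 10.043717
t=7: π = [0.1961, 0.3728, 0.1789, 0.2522], E[r] = 2.0431, γ^t·E[r] = 0.977209, running G = 11.020926
t=8: π = [0.1961, 0.3728, 0.1789, 0.2522], E[r] = 2.0431, γ^t·E[r] = 0.879489, running G = 11.900415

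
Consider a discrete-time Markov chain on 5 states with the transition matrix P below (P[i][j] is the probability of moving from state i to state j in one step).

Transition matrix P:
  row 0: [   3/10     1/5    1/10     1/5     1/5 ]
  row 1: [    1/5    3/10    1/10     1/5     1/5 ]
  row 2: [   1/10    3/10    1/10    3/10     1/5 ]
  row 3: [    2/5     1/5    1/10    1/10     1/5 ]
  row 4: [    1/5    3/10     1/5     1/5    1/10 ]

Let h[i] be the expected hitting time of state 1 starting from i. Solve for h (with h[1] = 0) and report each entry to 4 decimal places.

h = [4.3478, 0.0000, 3.9130, 4.3478, 3.9130]

First-step conditioning: h[1] = 0; for i ≠ 1, h[i] = 1 + Σ_k P[i][k]·h[k].
  h[0] = 1 + 3/10·h[0] + 1/10·h[2] + 1/5·h[3] + 1/5·h[4]
  h[2] = 1 + 1/10·h[0] + 1/10·h[2] + 3/10·h[3] + 1/5·h[4]
  h[3] = 1 + 2/5·h[0] + 1/10·h[2] + 1/10·h[3] + 1/5·h[4]
  h[4] = 1 + 1/5·h[0] + 1/5·h[2] + 1/5·h[3] + 1/10·h[4]
Solving the 4×4 linear system over states ≠ 1 gives exactly h = [100/23, 0, 90/23, 100/23, 90/23] (h[1] = 0 is the target).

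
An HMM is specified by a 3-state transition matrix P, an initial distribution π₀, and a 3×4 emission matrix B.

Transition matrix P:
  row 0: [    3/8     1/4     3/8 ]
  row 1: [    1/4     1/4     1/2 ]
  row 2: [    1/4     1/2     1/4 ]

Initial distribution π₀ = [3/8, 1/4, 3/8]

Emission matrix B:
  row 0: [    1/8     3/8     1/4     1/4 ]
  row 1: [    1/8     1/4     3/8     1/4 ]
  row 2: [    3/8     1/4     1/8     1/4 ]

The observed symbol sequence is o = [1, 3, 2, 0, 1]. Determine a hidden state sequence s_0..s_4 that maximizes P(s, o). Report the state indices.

t=0: δ = [1.406e-01, 6.250e-02, 9.375e-02]  (obs o_0=1)
t=1: δ = [1.318e-02, 1.172e-02, 1.318e-02]  ψ = [0, 2, 0]  (obs o_1=3)
t=2: δ = [1.236e-03, 2.472e-03, 7.324e-04]  ψ = [0, 2, 1]  (obs o_2=2)
t=3: δ = [7.725e-05, 7.725e-05, 4.635e-04]  ψ = [1, 1, 1]  (obs o_3=0)
t=4: δ = [4.345e-05, 5.794e-05, 2.897e-05]  ψ = [2, 2, 2]  (obs o_4=1)
backtrack: best end state = 1; path = [0, 2, 1, 2, 1]

path = [0, 2, 1, 2, 1]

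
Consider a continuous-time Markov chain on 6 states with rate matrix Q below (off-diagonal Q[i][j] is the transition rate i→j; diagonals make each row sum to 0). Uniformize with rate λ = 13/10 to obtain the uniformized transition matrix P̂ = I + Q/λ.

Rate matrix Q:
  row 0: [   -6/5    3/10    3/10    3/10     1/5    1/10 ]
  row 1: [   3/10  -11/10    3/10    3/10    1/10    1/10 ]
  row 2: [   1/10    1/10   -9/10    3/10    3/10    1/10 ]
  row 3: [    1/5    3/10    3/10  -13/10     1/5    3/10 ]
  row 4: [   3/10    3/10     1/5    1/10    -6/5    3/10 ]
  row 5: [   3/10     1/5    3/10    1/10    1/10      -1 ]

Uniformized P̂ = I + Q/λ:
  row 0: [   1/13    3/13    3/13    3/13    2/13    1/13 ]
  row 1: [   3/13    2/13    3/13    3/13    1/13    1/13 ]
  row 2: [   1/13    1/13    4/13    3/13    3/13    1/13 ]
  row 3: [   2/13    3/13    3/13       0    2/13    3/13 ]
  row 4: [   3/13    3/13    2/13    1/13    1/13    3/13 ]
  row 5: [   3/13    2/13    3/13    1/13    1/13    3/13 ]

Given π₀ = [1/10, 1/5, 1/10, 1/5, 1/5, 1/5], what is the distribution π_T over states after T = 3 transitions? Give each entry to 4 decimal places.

π = [0.1574, 0.1702, 0.2388, 0.1519, 0.1381, 0.1436]

t=0: π = [0.1000, 0.2000, 0.1000, 0.2000, 0.2000, 0.2000]
t=1: π = [0.1846, 0.1846, 0.2231, 0.1231, 0.1154, 0.1692]
t=2: π = [0.1586, 0.1692, 0.2391, 0.1586, 0.1349, 0.1396]
t=3: π = [0.1574, 0.1702, 0.2388, 0.1519, 0.1381, 0.1436]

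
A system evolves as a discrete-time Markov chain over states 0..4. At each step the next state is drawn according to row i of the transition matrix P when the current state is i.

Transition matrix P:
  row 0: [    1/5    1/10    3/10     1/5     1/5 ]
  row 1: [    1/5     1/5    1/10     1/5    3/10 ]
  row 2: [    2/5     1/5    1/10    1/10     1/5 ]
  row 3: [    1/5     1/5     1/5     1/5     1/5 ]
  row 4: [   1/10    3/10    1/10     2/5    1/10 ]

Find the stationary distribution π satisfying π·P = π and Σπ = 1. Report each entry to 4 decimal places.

π = [0.2130, 0.1987, 0.1649, 0.2235, 0.1999]

Balance equations π_j = Σ_i π_i·P[i][j]:
  π_0 = 1/5·π_0 + 1/5·π_1 + 2/5·π_2 + 1/5·π_3 + 1/10·π_4
  π_1 = 1/10·π_0 + 1/5·π_1 + 1/5·π_2 + 1/5·π_3 + 3/10·π_4
  π_2 = 3/10·π_0 + 1/10·π_1 + 1/10·π_2 + 1/5·π_3 + 1/10·π_4
  π_3 = 1/5·π_0 + 1/5·π_1 + 1/10·π_2 + 1/5·π_3 + 2/5·π_4
  normalize: π_0 + π_1 + π_2 + π_3 + π_4 = 1
Solving the linear system gives exactly π = [2500/11737, 212/1067, 16/97, 2623/11737, 2346/11737].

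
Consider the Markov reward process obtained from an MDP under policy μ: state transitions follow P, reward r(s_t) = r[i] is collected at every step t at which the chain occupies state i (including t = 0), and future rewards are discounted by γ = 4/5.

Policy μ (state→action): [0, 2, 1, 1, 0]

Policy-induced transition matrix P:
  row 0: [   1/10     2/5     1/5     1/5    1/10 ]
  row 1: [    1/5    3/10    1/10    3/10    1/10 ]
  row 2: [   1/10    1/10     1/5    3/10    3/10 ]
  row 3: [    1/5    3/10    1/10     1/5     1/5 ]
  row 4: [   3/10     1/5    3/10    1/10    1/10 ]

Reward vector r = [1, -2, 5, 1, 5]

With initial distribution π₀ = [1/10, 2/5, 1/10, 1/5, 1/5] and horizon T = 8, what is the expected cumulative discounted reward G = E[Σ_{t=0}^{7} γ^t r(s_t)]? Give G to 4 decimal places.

t=0: π = [0.1000, 0.4000, 0.1000, 0.2000, 0.2000], E[r] = 1.0000, γ^t·E[r] = 1.000000, running G = 1.000000
t=1: π = [0.2000, 0.2700, 0.1600, 0.2300, 0.1400], E[r] = 1.3900, γ^t·E[r] = 1.112000, running G = 2.112000
t=2: π = [0.1780, 0.2740, 0.1640, 0.2290, 0.1550], E[r] = 1.4540, γ^t·E[r] = 0.930560, running G = 3.042560
t=3: π = [0.1813, 0.2695, 0.1652, 0.2283, 0.1557], E[r] = 1.4751, γ^t·E[r] = 0.755251, running G = 3.797811
t=4: π = [0.1809, 0.2695, 0.1658, 0.2279, 0.1559], E[r] = 1.4781, γ^t·E[r] = 0.605422, running G = 4.403233
t=5: π = [0.1809, 0.2693, 0.1658, 0.2279, 0.1559], E[r] = 1.4791, γ^t·E[r] = 0.484682, running G = 4.887914
t=6: π = [0.1809, 0.2693, 0.1659, 0.2279, 0.1560], E[r] = 1.4793, γ^t·E[r] = 0.387798, running G = 5.275713
t=7: π = [0.1809, 0.2693, 0.1659, 0.2279, 0.1560], E[r] = 1.4794, γ^t·E[r] = 0.310248, running G = 5.585961

G = 5.5860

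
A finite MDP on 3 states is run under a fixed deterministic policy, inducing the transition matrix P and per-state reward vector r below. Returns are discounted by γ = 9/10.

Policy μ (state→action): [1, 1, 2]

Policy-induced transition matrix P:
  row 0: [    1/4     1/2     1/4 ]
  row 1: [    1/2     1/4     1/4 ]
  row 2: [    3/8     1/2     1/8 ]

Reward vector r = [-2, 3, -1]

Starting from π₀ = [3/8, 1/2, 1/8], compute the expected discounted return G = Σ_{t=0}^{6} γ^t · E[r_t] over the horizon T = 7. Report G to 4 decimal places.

G = 1.4801

t=0: π = [0.3750, 0.5000, 0.1250], E[r] = 0.6250, γ^t·E[r] = 0.625000, running G = 0.625000
t=1: π = [0.3906, 0.3750, 0.2344], E[r] = 0.1094, γ^t·E[r] = 0.098438, running G = 0.723438
t=2: π = [0.3730, 0.4063, 0.2207], E[r] = 0.2520, γ^t·E[r] = 0.204082, running G = 0.927520
t=3: π = [0.3792, 0.3984, 0.2224], E[r] = 0.2146, γ^t·E[r] = 0.156443, running G = 1.083963
t=4: π = [0.3774, 0.4004, 0.2222], E[r] = 0.2242, γ^t·E[r] = 0.147066, running G = 1.231029
t=5: π = [0.3779, 0.3999, 0.2222], E[r] = 0.2217, γ^t·E[r] = 0.130933, running G = 1.361962
t=6: π = [0.3778, 0.4000, 0.2222], E[r] = 0.2223, γ^t·E[r] = 0.118163, running G = 1.480125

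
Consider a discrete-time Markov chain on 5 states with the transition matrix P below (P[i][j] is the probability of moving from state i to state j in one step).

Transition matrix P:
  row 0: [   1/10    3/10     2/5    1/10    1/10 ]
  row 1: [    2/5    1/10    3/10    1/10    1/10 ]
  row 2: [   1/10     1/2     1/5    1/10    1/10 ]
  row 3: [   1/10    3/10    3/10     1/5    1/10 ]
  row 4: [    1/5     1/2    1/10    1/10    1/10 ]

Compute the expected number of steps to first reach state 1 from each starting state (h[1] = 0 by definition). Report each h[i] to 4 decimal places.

h = [2.6329, 0.0000, 2.1941, 2.6816, 2.2379]

First-step conditioning: h[1] = 0; for i ≠ 1, h[i] = 1 + Σ_k P[i][k]·h[k].
  h[0] = 1 + 1/10·h[0] + 2/5·h[2] + 1/10·h[3] + 1/10·h[4]
  h[2] = 1 + 1/10·h[0] + 1/5·h[2] + 1/10·h[3] + 1/10·h[4]
  h[3] = 1 + 1/10·h[0] + 3/10·h[2] + 1/5·h[3] + 1/10·h[4]
  h[4] = 1 + 1/5·h[0] + 1/10·h[2] + 1/10·h[3] + 1/10·h[4]
Solving the 4×4 linear system over states ≠ 1 gives exactly h = [5400/2051, 0, 4500/2051, 5500/2051, 4590/2051] (h[1] = 0 is the target).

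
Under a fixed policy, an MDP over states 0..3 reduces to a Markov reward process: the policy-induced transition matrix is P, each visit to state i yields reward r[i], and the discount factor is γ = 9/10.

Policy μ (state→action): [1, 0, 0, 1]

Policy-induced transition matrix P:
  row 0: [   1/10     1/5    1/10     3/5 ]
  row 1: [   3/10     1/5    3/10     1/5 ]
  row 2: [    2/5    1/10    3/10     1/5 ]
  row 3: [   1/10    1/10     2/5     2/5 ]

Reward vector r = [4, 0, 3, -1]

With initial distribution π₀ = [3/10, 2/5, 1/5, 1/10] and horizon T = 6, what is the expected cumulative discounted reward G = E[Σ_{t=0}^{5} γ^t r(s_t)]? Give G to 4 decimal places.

t=0: π = [0.3000, 0.4000, 0.2000, 0.1000], E[r] = 1.7000, γ^t·E[r] = 1.700000, running G = 1.700000
t=1: π = [0.2400, 0.1700, 0.2500, 0.3400], E[r] = 1.3700, γ^t·E[r] = 1.233000, running G = 2.933000
t=2: π = [0.2090, 0.1410, 0.2860, 0.3640], E[r] = 1.3300, γ^t·E[r] = 1.077300, running G = 4.010300
t=3: π = [0.2140, 0.1350, 0.2946, 0.3564], E[r] = 1.3834, γ^t·E[r] = 1.008499, running G = 5.018799
t=4: π = [0.2154, 0.1349, 0.2928, 0.3569], E[r] = 1.3832, γ^t·E[r] = 0.907491, running G = 5.926290
t=5: π = [0.2148, 0.1350, 0.2926, 0.3575], E[r] = 1.3796, γ^t·E[r] = 0.814661, running G = 6.740951

G = 6.7410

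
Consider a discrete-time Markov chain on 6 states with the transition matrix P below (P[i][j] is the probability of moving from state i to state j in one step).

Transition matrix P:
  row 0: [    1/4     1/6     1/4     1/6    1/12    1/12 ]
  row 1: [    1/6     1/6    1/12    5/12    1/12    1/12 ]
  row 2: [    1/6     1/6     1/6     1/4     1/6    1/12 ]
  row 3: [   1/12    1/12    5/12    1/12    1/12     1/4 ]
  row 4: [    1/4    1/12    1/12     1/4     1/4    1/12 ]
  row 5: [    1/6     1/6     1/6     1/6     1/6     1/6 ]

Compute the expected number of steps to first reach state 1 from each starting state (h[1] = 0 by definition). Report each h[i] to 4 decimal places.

First-step conditioning: h[1] = 0; for i ≠ 1, h[i] = 1 + Σ_k P[i][k]·h[k].
  h[0] = 1 + 1/4·h[0] + 1/4·h[2] + 1/6·h[3] + 1/12·h[4] + 1/12·h[5]
  h[2] = 1 + 1/6·h[0] + 1/6·h[2] + 1/4·h[3] + 1/6·h[4] + 1/12·h[5]
  h[3] = 1 + 1/12·h[0] + 5/12·h[2] + 1/12·h[3] + 1/12·h[4] + 1/4·h[5]
  h[4] = 1 + 1/4·h[0] + 1/12·h[2] + 1/4·h[3] + 1/4·h[4] + 1/12·h[5]
  h[5] = 1 + 1/6·h[0] + 1/6·h[2] + 1/6·h[3] + 1/6·h[4] + 1/6·h[5]
Solving the 5×5 linear system over states ≠ 1 gives exactly h = [3993/560, 0, 405/56, 2157/280, 4413/560, 2013/280] (h[1] = 0 is the target).

h = [7.1304, 0.0000, 7.2321, 7.7036, 7.8804, 7.1893]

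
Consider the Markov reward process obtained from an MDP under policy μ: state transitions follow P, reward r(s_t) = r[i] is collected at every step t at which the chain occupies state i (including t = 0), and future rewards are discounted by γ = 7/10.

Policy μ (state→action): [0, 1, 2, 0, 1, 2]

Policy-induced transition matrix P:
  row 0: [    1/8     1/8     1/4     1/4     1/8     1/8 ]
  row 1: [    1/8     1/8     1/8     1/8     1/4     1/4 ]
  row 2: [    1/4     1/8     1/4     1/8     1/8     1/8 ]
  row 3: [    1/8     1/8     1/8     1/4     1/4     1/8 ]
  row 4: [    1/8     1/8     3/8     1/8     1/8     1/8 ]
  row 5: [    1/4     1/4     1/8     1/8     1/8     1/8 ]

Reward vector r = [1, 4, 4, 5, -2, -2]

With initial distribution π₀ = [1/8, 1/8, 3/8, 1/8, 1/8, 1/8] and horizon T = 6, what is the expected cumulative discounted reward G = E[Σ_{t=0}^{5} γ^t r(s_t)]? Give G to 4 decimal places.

G = 5.7815

t=0: π = [0.1250, 0.1250, 0.3750, 0.1250, 0.1250, 0.1250], E[r] = 2.2500, γ^t·E[r] = 2.250000, running G = 2.250000
t=1: π = [0.1875, 0.1406, 0.2188, 0.1563, 0.1563, 0.1406], E[r] = 1.8125, γ^t·E[r] = 1.268750, running G = 3.518750
t=2: π = [0.1699, 0.1426, 0.2148, 0.1680, 0.1621, 0.1426], E[r] = 1.8301, γ^t·E[r] = 0.896738, running G = 4.415488
t=3: π = [0.1697, 0.1428, 0.2136, 0.1672, 0.1638, 0.1428], E[r] = 1.8184, γ^t·E[r] = 0.623697, running G = 5.039186
t=4: π = [0.1696, 0.1429, 0.2139, 0.1671, 0.1638, 0.1429], E[r] = 1.8188, γ^t·E[r] = 0.436691, running G = 5.475876
t=5: π = [0.1696, 0.1429, 0.2139, 0.1671, 0.1637, 0.1429], E[r] = 1.8187, γ^t·E[r] = 0.305669, running G = 5.781545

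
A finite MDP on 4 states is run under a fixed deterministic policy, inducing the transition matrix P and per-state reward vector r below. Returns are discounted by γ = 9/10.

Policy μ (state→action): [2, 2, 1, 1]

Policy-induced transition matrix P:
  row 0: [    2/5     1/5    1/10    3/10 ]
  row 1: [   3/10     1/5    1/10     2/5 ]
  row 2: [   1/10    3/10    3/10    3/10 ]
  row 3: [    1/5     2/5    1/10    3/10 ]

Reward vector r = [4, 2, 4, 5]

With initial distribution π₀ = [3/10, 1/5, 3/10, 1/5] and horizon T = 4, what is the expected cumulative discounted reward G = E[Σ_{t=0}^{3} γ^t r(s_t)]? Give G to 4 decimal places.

G = 13.0022

t=0: π = [0.3000, 0.2000, 0.3000, 0.2000], E[r] = 3.8000, γ^t·E[r] = 3.800000, running G = 3.800000
t=1: π = [0.2500, 0.2700, 0.1600, 0.3200], E[r] = 3.7800, γ^t·E[r] = 3.402000, running G = 7.202000
t=2: π = [0.2610, 0.2800, 0.1320, 0.3270], E[r] = 3.7670, γ^t·E[r] = 3.051270, running G = 10.253270
t=3: π = [0.2670, 0.2786, 0.1264, 0.3280], E[r] = 3.7708, γ^t·E[r] = 2.748913, running G = 13.002183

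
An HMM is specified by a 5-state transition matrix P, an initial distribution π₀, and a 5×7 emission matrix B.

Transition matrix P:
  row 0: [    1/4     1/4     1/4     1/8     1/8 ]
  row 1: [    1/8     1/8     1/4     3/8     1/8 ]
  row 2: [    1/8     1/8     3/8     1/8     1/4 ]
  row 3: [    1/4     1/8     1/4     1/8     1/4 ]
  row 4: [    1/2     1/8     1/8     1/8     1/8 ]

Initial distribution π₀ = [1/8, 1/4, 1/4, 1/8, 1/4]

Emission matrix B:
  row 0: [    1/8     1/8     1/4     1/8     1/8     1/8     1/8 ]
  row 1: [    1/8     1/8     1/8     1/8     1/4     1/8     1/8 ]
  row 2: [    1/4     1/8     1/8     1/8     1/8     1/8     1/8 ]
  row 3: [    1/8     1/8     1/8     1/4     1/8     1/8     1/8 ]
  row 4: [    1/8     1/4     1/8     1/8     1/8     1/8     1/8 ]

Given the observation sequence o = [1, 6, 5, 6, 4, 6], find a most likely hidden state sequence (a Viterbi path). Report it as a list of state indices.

path = [4, 0, 2, 2, 2, 2]

t=0: δ = [1.562e-02, 3.125e-02, 3.125e-02, 1.562e-02, 6.250e-02]  (obs o_0=1)
t=1: δ = [3.906e-03, 9.766e-04, 1.465e-03, 1.465e-03, 9.766e-04]  ψ = [4, 4, 2, 1, 2]  (obs o_1=6)
t=2: δ = [1.221e-04, 1.221e-04, 1.221e-04, 6.104e-05, 6.104e-05]  ψ = [0, 0, 0, 0, 0]  (obs o_2=5)
t=3: δ = [3.815e-06, 3.815e-06, 5.722e-06, 5.722e-06, 3.815e-06]  ψ = [0, 0, 2, 1, 2]  (obs o_3=6)
t=4: δ = [2.384e-07, 2.384e-07, 2.682e-07, 1.788e-07, 1.788e-07]  ψ = [4, 0, 2, 1, 2]  (obs o_4=4)
t=5: δ = [1.118e-08, 7.451e-09, 1.257e-08, 1.118e-08, 8.382e-09]  ψ = [4, 0, 2, 1, 2]  (obs o_5=6)
backtrack: best end state = 2; path = [4, 0, 2, 2, 2, 2]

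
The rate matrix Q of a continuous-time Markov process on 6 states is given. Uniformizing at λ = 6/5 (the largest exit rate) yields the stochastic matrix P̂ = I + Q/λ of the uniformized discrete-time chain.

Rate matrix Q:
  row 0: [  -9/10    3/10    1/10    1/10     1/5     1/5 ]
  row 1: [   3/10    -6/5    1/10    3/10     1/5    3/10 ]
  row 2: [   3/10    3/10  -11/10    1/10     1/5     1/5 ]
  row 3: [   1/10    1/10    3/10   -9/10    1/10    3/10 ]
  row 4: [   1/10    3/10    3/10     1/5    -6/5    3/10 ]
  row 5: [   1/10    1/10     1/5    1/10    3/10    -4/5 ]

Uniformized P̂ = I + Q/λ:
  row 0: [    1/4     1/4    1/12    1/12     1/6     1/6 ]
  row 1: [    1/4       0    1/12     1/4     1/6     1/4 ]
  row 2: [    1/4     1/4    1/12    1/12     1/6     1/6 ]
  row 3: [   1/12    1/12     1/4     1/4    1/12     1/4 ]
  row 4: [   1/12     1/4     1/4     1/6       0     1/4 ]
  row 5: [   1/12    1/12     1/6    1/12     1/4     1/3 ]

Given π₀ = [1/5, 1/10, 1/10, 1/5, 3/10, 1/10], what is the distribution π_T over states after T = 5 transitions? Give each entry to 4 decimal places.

π = [0.1601, 0.1482, 0.1528, 0.1446, 0.1499, 0.2443]

t=0: π = [0.2000, 0.1000, 0.1000, 0.2000, 0.3000, 0.1000]
t=1: π = [0.1500, 0.1750, 0.1750, 0.1583, 0.1083, 0.2333]
t=2: π = [0.1667, 0.1410, 0.1472, 0.1479, 0.1549, 0.2424]
t=3: π = [0.1591, 0.1497, 0.1540, 0.1444, 0.1487, 0.2440]
t=4: π = [0.1605, 0.1478, 0.1525, 0.1447, 0.1502, 0.2442]
t=5: π = [0.1601, 0.1482, 0.1528, 0.1446, 0.1499, 0.2443]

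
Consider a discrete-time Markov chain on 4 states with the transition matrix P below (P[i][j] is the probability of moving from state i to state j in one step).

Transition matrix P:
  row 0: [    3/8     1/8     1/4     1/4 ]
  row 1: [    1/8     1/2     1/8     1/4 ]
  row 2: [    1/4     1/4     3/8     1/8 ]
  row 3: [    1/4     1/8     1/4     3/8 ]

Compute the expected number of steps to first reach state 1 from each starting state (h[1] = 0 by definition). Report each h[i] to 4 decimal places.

First-step conditioning: h[1] = 0; for i ≠ 1, h[i] = 1 + Σ_k P[i][k]·h[k].
  h[0] = 1 + 3/8·h[0] + 1/4·h[2] + 1/4·h[3]
  h[2] = 1 + 1/4·h[0] + 3/8·h[2] + 1/8·h[3]
  h[3] = 1 + 1/4·h[0] + 1/4·h[2] + 3/8·h[3]
Solving the 3×3 linear system over states ≠ 1 gives exactly h = [56/9, 0, 16/3, 56/9] (h[1] = 0 is the target).

h = [6.2222, 0.0000, 5.3333, 6.2222]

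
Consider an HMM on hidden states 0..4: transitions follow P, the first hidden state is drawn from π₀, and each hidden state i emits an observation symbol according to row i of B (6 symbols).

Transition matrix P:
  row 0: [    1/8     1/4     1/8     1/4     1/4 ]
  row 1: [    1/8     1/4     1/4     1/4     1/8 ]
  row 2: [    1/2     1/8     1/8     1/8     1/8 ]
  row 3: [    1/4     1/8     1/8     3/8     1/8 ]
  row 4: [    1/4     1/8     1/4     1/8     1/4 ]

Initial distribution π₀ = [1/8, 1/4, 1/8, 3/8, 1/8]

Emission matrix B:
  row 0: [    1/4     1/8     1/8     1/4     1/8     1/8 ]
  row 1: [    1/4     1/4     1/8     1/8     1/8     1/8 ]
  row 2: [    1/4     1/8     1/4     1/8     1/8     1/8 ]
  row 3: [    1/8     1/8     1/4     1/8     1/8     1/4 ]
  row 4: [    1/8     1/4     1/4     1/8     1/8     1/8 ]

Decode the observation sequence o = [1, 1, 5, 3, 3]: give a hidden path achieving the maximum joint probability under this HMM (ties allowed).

path = [1, 1, 3, 3, 0]

t=0: δ = [1.562e-02, 6.250e-02, 1.562e-02, 4.688e-02, 3.125e-02]  (obs o_0=1)
t=1: δ = [1.465e-03, 3.906e-03, 1.953e-03, 2.197e-03, 1.953e-03]  ψ = [3, 1, 1, 3, 1]  (obs o_1=1)
t=2: δ = [1.221e-04, 1.221e-04, 1.221e-04, 2.441e-04, 6.104e-05]  ψ = [2, 1, 1, 1, 1]  (obs o_2=5)
t=3: δ = [1.526e-05, 3.815e-06, 3.815e-06, 1.144e-05, 3.815e-06]  ψ = [2, 0, 1, 3, 0]  (obs o_3=3)
t=4: δ = [7.153e-07, 4.768e-07, 2.384e-07, 5.364e-07, 4.768e-07]  ψ = [3, 0, 0, 3, 0]  (obs o_4=3)
backtrack: best end state = 0; path = [1, 1, 3, 3, 0]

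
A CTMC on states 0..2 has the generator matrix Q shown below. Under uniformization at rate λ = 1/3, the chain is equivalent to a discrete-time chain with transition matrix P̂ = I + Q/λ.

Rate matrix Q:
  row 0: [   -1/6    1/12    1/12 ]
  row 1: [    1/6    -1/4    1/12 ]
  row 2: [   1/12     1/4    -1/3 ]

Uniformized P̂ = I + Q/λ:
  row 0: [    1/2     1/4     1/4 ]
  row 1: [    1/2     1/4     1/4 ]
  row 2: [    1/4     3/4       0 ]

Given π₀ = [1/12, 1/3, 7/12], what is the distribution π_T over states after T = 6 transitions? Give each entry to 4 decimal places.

π = [0.4501, 0.3498, 0.2001]

t=0: π = [0.0833, 0.3333, 0.5833]
t=1: π = [0.3542, 0.5417, 0.1042]
t=2: π = [0.4740, 0.3021, 0.2240]
t=3: π = [0.4440, 0.3620, 0.1940]
t=4: π = [0.4515, 0.3470, 0.2015]
t=5: π = [0.4496, 0.3507, 0.1996]
t=6: π = [0.4501, 0.3498, 0.2001]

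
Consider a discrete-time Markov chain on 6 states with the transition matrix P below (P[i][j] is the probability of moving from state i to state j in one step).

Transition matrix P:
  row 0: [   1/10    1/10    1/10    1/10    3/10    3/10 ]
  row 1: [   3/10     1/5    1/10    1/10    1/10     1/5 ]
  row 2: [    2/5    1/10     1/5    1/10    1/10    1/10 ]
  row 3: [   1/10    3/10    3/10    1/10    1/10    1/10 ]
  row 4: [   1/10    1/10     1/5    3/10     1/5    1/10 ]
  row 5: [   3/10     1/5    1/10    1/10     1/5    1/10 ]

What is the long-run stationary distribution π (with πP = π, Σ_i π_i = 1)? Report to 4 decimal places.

Balance equations π_j = Σ_i π_i·P[i][j]:
  π_0 = 1/10·π_0 + 3/10·π_1 + 2/5·π_2 + 1/10·π_3 + 1/10·π_4 + 3/10·π_5
  π_1 = 1/10·π_0 + 1/5·π_1 + 1/10·π_2 + 3/10·π_3 + 1/10·π_4 + 1/5·π_5
  π_2 = 1/10·π_0 + 1/10·π_1 + 1/5·π_2 + 3/10·π_3 + 1/5·π_4 + 1/10·π_5
  π_3 = 1/10·π_0 + 1/10·π_1 + 1/10·π_2 + 1/10·π_3 + 3/10·π_4 + 1/10·π_5
  π_4 = 3/10·π_0 + 1/10·π_1 + 1/10·π_2 + 1/10·π_3 + 1/5·π_4 + 1/5·π_5
  normalize: π_0 + π_1 + π_2 + π_3 + π_4 + π_5 = 1
Solving the linear system gives exactly π = [4783/22606, 1794/11303, 1816/11303, 3055/22606, 1986/11303, 1788/11303].

π = [0.2116, 0.1587, 0.1607, 0.1351, 0.1757, 0.1582]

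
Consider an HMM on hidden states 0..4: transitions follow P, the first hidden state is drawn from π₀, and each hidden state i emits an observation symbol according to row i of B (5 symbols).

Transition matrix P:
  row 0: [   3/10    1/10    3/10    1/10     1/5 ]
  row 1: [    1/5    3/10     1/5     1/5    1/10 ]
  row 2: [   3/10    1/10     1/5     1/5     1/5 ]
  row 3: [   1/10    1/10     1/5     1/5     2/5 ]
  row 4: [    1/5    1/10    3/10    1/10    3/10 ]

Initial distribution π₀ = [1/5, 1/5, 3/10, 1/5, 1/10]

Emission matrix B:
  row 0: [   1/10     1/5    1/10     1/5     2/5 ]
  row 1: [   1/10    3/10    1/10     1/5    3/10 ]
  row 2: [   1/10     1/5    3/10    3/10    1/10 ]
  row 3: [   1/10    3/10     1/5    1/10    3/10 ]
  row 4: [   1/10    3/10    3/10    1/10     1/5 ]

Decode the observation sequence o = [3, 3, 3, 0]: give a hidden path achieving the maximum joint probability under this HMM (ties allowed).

path = [2, 0, 2, 0]

t=0: δ = [4.000e-02, 4.000e-02, 9.000e-02, 2.000e-02, 1.000e-02]  (obs o_0=3)
t=1: δ = [5.400e-03, 2.400e-03, 5.400e-03, 1.800e-03, 1.800e-03]  ψ = [2, 1, 2, 2, 2]  (obs o_1=3)
t=2: δ = [3.240e-04, 1.440e-04, 4.860e-04, 1.080e-04, 1.080e-04]  ψ = [0, 1, 0, 2, 0]  (obs o_2=3)
t=3: δ = [1.458e-05, 4.860e-06, 9.720e-06, 9.720e-06, 9.720e-06]  ψ = [2, 2, 0, 2, 2]  (obs o_3=0)
backtrack: best end state = 0; path = [2, 0, 2, 0]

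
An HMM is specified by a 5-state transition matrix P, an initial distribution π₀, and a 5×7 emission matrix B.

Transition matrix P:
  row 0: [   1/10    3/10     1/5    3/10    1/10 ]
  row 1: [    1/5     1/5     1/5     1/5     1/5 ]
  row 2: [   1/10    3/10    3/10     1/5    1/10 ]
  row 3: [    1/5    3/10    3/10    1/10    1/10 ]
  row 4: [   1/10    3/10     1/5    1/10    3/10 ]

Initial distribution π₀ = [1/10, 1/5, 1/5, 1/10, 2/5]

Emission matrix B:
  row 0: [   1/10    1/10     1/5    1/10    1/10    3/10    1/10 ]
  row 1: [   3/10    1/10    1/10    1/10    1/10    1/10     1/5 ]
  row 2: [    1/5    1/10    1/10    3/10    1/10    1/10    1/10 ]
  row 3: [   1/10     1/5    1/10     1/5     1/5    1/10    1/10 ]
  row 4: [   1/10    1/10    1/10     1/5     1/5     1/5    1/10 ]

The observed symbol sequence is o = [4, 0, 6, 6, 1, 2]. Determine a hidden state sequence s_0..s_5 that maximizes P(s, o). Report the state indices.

t=0: δ = [1.000e-02, 2.000e-02, 2.000e-02, 2.000e-02, 8.000e-02]  (obs o_0=4)
t=1: δ = [8.000e-04, 7.200e-03, 3.200e-03, 8.000e-04, 2.400e-03]  ψ = [4, 4, 4, 4, 4]  (obs o_1=0)
t=2: δ = [1.440e-04, 2.880e-04, 1.440e-04, 1.440e-04, 1.440e-04]  ψ = [1, 1, 1, 1, 1]  (obs o_2=6)
t=3: δ = [5.760e-06, 1.152e-05, 5.760e-06, 5.760e-06, 5.760e-06]  ψ = [1, 1, 1, 1, 1]  (obs o_3=6)
t=4: δ = [2.304e-07, 2.304e-07, 2.304e-07, 4.608e-07, 2.304e-07]  ψ = [1, 1, 1, 1, 1]  (obs o_4=1)
t=5: δ = [1.843e-08, 1.382e-08, 1.382e-08, 6.912e-09, 6.912e-09]  ψ = [3, 3, 3, 0, 4]  (obs o_5=2)
backtrack: best end state = 0; path = [4, 1, 1, 1, 3, 0]

path = [4, 1, 1, 1, 3, 0]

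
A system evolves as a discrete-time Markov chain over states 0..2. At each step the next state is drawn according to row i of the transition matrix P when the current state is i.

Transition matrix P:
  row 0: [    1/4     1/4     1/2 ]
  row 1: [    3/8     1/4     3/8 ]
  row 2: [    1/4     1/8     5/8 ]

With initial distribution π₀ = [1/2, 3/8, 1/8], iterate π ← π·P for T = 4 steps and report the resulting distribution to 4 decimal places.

π = [0.2730, 0.1822, 0.5448]

t=0: π = [0.5000, 0.3750, 0.1250]
t=1: π = [0.2969, 0.2344, 0.4688]
t=2: π = [0.2793, 0.1914, 0.5293]
t=3: π = [0.2739, 0.1838, 0.5422]
t=4: π = [0.2730, 0.1822, 0.5448]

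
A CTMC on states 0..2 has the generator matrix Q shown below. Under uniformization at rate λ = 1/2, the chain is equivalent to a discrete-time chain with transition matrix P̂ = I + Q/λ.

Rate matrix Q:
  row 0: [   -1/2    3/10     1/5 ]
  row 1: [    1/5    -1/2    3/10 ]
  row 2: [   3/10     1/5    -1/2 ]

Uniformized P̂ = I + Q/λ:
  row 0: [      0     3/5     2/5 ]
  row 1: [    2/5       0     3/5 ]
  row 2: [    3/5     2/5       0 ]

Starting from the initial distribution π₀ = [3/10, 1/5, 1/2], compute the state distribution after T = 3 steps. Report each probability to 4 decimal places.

t=0: π = [0.3000, 0.2000, 0.5000]
t=1: π = [0.3800, 0.3800, 0.2400]
t=2: π = [0.2960, 0.3240, 0.3800]
t=3: π = [0.3576, 0.3296, 0.3128]

π = [0.3576, 0.3296, 0.3128]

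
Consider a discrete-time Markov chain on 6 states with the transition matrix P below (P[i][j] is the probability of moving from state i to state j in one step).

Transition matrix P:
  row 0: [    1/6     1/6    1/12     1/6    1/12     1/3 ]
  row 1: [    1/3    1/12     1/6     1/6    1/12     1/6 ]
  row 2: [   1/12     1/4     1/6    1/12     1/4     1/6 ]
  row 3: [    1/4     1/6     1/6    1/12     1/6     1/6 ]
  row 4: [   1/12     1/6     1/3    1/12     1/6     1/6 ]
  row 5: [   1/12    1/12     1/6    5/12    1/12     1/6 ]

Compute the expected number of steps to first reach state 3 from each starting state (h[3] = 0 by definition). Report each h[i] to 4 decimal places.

h = [5.0048, 5.2263, 5.8245, 0.0000, 5.8706, 3.9751]

First-step conditioning: h[3] = 0; for i ≠ 3, h[i] = 1 + Σ_k P[i][k]·h[k].
  h[0] = 1 + 1/6·h[0] + 1/6·h[1] + 1/12·h[2] + 1/12·h[4] + 1/3·h[5]
  h[1] = 1 + 1/3·h[0] + 1/12·h[1] + 1/6·h[2] + 1/12·h[4] + 1/6·h[5]
  h[2] = 1 + 1/12·h[0] + 1/4·h[1] + 1/6·h[2] + 1/4·h[4] + 1/6·h[5]
  h[4] = 1 + 1/12·h[0] + 1/6·h[1] + 1/3·h[2] + 1/6·h[4] + 1/6·h[5]
  h[5] = 1 + 1/12·h[0] + 1/12·h[1] + 1/6·h[2] + 1/12·h[4] + 1/6·h[5]
Solving the 5×5 linear system over states ≠ 3 gives exactly h = [5220/1043, 5451/1043, 6075/1043, 0, 6123/1043, 4146/1043] (h[3] = 0 is the target).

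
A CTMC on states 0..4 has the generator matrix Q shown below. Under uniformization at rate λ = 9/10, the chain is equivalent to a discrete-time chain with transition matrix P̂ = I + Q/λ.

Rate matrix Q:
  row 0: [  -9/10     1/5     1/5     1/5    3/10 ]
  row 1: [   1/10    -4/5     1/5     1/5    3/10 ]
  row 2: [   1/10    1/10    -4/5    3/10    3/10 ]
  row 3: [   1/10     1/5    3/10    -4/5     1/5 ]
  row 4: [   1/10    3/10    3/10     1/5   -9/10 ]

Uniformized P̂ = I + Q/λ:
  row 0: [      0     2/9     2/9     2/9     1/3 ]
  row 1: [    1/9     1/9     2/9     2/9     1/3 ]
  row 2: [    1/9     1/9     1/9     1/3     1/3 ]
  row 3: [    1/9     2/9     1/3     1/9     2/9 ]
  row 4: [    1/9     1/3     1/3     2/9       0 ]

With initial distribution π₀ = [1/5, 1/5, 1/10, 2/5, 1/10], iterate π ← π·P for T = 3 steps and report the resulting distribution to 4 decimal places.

π = [0.0999, 0.1985, 0.2462, 0.2235, 0.2320]

t=0: π = [0.2000, 0.2000, 0.1000, 0.4000, 0.1000]
t=1: π = [0.0889, 0.2000, 0.2667, 0.1889, 0.2556]
t=2: π = [0.1012, 0.1988, 0.2420, 0.2309, 0.2272]
t=3: π = [0.0999, 0.1985, 0.2462, 0.2235, 0.2320]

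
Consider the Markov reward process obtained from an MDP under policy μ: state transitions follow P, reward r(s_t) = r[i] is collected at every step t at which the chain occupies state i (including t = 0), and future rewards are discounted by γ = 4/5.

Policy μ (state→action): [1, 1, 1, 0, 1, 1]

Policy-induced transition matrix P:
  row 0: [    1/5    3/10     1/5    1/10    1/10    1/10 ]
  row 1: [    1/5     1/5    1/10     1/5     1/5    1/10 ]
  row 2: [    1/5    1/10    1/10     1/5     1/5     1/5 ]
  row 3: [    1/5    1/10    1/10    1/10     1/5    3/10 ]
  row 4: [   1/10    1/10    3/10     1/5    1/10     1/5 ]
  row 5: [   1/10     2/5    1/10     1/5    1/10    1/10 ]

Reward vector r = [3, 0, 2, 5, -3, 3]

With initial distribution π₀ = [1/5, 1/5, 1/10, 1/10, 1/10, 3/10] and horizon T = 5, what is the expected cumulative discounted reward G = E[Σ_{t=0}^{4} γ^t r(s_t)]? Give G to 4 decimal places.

G = 5.7858

t=0: π = [0.2000, 0.2000, 0.1000, 0.1000, 0.1000, 0.3000], E[r] = 1.9000, γ^t·E[r] = 1.900000, running G = 1.900000
t=1: π = [0.1600, 0.2500, 0.1400, 0.1700, 0.1400, 0.1400], E[r] = 1.6100, γ^t·E[r] = 1.288000, running G = 3.188000
t=2: π = [0.1720, 0.1990, 0.1440, 0.1670, 0.1560, 0.1620], E[r] = 1.6570, γ^t·E[r] = 1.060480, running G = 4.248480
t=3: π = [0.1682, 0.2029, 0.1484, 0.1661, 0.1510, 0.1634], E[r] = 1.6691, γ^t·E[r] = 0.854579, running G = 5.103059
t=4: π = [0.1686, 0.2030, 0.1470, 0.1666, 0.1517, 0.1632], E[r] = 1.6668, γ^t·E[r] = 0.682734, running G = 5.785793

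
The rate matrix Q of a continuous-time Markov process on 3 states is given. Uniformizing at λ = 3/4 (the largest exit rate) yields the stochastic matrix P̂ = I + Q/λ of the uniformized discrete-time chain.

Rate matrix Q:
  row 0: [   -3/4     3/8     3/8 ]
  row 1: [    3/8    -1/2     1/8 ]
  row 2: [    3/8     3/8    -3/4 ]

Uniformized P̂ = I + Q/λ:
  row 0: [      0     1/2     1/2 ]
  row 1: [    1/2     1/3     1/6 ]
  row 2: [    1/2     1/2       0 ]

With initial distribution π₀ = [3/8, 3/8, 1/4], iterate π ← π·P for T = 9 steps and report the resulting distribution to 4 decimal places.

π = [0.3333, 0.4286, 0.2382]

t=0: π = [0.3750, 0.3750, 0.2500]
t=1: π = [0.3125, 0.4375, 0.2500]
t=2: π = [0.3438, 0.4271, 0.2292]
t=3: π = [0.3281, 0.4288, 0.2431]
t=4: π = [0.3359, 0.4285, 0.2355]
t=5: π = [0.3320, 0.4286, 0.2394]
t=6: π = [0.3340, 0.4286, 0.2374]
t=7: π = [0.3330, 0.4286, 0.2384]
t=8: π = [0.3335, 0.4286, 0.2379]
t=9: π = [0.3333, 0.4286, 0.2382]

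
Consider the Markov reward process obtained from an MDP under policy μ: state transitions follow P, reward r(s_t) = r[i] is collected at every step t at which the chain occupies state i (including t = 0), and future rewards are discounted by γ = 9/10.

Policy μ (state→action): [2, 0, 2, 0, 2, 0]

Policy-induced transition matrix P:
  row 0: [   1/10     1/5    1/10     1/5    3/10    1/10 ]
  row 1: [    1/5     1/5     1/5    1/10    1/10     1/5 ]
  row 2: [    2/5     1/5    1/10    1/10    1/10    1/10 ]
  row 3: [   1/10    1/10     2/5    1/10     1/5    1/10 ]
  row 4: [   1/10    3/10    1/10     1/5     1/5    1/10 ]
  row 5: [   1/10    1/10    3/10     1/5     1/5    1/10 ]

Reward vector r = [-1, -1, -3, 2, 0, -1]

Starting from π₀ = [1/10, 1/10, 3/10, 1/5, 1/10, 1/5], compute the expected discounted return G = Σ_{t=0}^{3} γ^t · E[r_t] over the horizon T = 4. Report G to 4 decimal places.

G = -2.7896

t=0: π = [0.1000, 0.1000, 0.3000, 0.2000, 0.1000, 0.2000], E[r] = -0.9000, γ^t·E[r] = -0.900000, running G = -0.900000
t=1: π = [0.2000, 0.1700, 0.2100, 0.1400, 0.1700, 0.1100], E[r] = -0.8300, γ^t·E[r] = -0.747000, running G = -1.647000
t=2: π = [0.1800, 0.1920, 0.1810, 0.1480, 0.1820, 0.1170], E[r] = -0.7360, γ^t·E[r] = -0.596160, running G = -2.243160
t=3: π = [0.1735, 0.1917, 0.1870, 0.1479, 0.1807, 0.1192], E[r] = -0.7496, γ^t·E[r] = -0.546458, running G = -2.789618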